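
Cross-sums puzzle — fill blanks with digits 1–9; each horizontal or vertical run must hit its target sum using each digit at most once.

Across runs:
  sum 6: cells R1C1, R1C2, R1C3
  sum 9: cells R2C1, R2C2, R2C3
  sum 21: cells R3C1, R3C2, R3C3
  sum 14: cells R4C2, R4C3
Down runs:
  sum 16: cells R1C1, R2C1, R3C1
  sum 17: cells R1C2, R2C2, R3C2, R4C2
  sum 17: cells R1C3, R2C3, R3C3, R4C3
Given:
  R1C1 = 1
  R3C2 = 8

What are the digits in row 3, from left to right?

9 8 4

6 in 3 cells must be {1,2,3}.
Given what's placed, R2C1 must be 6 to fit the 9 across and 16 down.
R3C1 = 16 − 7 = 9 completes the 16 down.
R3C3 = 21 − 17 = 4 completes the 21 across.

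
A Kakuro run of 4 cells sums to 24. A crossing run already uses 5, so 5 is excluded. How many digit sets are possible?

4

4 distinct digits from 1–9 sum between 10 and 30.
Dropping sets that contain 5.
Enumerating: {1,6,8,9}, {2,6,7,9}, {3,4,8,9}, {3,6,7,8}.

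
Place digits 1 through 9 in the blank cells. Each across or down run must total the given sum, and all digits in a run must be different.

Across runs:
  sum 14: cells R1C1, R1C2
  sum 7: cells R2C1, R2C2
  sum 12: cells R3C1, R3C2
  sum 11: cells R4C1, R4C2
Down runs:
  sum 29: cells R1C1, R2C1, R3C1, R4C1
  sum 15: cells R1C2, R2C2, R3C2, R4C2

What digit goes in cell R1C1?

8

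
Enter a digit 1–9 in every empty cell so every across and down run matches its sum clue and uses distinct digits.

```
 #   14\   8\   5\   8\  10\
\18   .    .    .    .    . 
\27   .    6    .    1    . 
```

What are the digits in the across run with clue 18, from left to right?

R1C2 = 8 − 6 = 2 completes the 8 down.
R1C4 = 8 − 1 = 7 completes the 8 down.
Given what's placed, R1C1 must be 5 to fit the 18 across and 14 down.
R2C1 = 14 − 5 = 9 completes the 14 down.
No cell is forced outright now. R2C3 can only be 3 or 4 (the digits allowed by both its 27 across and its 5 down). If R2C3 = 3: then R1C3 would have to be in {1,3} for the 18 across but in {2} for the 5 down — contradiction. So R2C3 = 4.
R1C3 = 5 − 4 = 1 completes the 5 down.
R1C5 = 18 − 15 = 3 completes the 18 across.
R2C5 = 27 − 20 = 7 completes the 27 across.

5 2 1 7 3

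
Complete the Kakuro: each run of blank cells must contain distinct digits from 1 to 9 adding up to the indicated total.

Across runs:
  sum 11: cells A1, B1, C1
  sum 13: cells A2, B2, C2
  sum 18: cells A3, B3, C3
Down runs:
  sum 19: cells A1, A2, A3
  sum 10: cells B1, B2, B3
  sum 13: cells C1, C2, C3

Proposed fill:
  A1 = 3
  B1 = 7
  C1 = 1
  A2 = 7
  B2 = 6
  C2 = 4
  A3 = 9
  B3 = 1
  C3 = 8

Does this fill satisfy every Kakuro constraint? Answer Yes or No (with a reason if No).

No — the across run A2–C2 sums to 17, not 13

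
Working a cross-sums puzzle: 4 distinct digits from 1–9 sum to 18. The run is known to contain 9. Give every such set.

{1,2,6,9}; {1,3,5,9}; {2,3,4,9}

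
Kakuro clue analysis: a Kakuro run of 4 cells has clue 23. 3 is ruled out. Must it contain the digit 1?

Counterexample: {2,4,8,9} sums to 23 under that restriction without using 1.

No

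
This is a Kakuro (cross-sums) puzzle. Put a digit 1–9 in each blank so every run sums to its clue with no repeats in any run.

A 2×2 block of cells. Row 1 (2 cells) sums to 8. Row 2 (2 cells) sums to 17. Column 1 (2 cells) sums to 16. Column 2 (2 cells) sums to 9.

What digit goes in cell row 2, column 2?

8

17 in 2 cells must be {8,9}; 16 in 2 cells must be {7,9}.
The 8 across and the 16 down share only 7, so (1,1) = 7.
(1,2) = 8 − 7 = 1 completes the 8 across.
(2,1) = 16 − 7 = 9 completes the 16 down.
(2,2) = 17 − 9 = 8 completes the 17 across.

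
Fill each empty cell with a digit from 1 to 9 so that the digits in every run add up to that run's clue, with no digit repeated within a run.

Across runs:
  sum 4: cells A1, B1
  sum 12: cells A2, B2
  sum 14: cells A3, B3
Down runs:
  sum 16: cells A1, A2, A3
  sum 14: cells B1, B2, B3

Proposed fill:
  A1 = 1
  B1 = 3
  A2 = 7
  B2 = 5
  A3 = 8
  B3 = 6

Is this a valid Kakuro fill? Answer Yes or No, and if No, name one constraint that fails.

Across: 1+3=4; 7+5=12; 8+6=14. Down: 1+7+8=16; 3+5+6=14. No digit repeats within any run.

Yes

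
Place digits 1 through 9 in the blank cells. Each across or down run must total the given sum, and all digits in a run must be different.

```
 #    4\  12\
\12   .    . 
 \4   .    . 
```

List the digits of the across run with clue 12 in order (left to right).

3 9

4 in 2 cells must be {1,3}.
The 12 across and the 4 down share only 3, so R1C1 = 3.
R1C2 = 12 − 3 = 9 completes the 12 across.
R2C1 = 4 − 3 = 1 completes the 4 down.
R2C2 = 4 − 1 = 3 completes the 4 across.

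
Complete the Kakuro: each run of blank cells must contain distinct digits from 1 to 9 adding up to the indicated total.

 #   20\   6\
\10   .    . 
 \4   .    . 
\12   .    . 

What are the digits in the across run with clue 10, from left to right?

4 in 2 cells must be {1,3}; 6 in 3 cells must be {1,2,3}.
The 4 across and the 20 down share only 3, so R2C1 = 3.
R2C2 = 4 − 3 = 1 completes the 4 across.
Given what's placed, R3C2 must be 3 to fit the 12 across and 6 down.
R1C2 = 6 − 4 = 2 completes the 6 down.
R3C1 = 12 − 3 = 9 completes the 12 across.
R1C1 = 10 − 2 = 8 completes the 10 across.

8, 2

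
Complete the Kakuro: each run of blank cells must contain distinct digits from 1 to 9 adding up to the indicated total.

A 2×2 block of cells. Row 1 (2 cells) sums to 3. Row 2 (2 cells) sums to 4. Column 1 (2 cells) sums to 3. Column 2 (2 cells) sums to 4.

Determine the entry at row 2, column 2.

3

3 in 2 cells must be {1,2}; 4 in 2 cells must be {1,3}.
The 3 across and the 4 down share only 1, so (1,2) = 1.
The 4 across and the 3 down share only 1, so (2,1) = 1.
(2,2) = 4 − 1 = 3 completes the 4 across.
(1,1) = 3 − 1 = 2 completes the 3 across.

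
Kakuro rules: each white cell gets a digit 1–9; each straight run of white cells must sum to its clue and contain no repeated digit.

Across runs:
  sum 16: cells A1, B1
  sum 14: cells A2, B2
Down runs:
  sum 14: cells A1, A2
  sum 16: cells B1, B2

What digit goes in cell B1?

7

16 in 2 cells must be {7,9}.
The 16 across and the 14 down share only 9, so A1 = 9.
B1 = 16 − 9 = 7 completes the 16 across.
A2 = 14 − 9 = 5 completes the 14 down.
B2 = 14 − 5 = 9 completes the 14 across.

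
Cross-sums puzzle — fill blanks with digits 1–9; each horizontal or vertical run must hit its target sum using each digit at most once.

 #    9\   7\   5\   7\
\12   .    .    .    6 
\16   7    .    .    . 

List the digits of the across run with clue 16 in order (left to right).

R1C1 = 9 − 7 = 2 completes the 9 down.
R2C4 = 7 − 6 = 1 completes the 7 down.
Nothing is forced directly, so branch on R2C3, whose candidates are 2 or 3. If R2C3 = 3: then R1C3 would have to be in {1,3} for the 12 across but in {2} for the 5 down — contradiction. So R2C3 = 2.
R1C3 = 5 − 2 = 3 completes the 5 down.
R2C2 = 16 − 10 = 6 completes the 16 across.
R1C2 = 12 − 11 = 1 completes the 12 across.

7, 6, 2, 1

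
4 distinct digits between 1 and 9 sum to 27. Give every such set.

4 distinct digits from 1–9 sum between 10 and 30.

{3,7,8,9}; {4,6,8,9}; {5,6,7,9}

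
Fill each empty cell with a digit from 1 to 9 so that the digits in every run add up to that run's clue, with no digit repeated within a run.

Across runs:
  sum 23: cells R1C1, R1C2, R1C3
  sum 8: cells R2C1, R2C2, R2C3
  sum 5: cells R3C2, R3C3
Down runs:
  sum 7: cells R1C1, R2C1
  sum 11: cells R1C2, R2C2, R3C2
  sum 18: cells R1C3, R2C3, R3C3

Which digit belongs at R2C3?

5

23 in 3 cells must be {6,8,9}.
Only 6 fits R1C1 under both its across sum 23 and down sum 7.
Given what's placed, R1C2 must be 8 to fit the 23 across and 11 down.
R1C3 = 23 − 14 = 9 completes the 23 across.
R2C1 = 7 − 6 = 1 completes the 7 down.
R2C2 = 2: the only remaining digit allowed by both the 8 across and the 11 down.
R2C3 = 8 − 3 = 5 completes the 8 across.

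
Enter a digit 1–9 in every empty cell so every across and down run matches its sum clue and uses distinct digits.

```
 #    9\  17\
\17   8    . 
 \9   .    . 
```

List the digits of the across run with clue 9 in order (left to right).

17 in 2 cells must be {8,9}.
R1C2 = 17 − 8 = 9 completes the 17 across.
R2C1 = 9 − 8 = 1 completes the 9 down.
R2C2 = 9 − 1 = 8 completes the 9 across.

1, 8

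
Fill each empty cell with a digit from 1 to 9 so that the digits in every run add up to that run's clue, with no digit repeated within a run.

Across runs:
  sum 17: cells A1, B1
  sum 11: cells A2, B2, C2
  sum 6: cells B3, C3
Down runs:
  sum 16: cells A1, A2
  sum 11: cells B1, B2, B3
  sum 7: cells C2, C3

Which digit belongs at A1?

9

17 in 2 cells must be {8,9}; 16 in 2 cells must be {7,9}.
The 17 across and the 16 down share only 9, so A1 = 9.
B1 = 17 − 9 = 8 completes the 17 across.
A2 = 16 − 9 = 7 completes the 16 down.
B2 = 1: the only remaining digit allowed by both the 11 across and the 11 down.
C2 = 11 − 8 = 3 completes the 11 across.
B3 = 11 − 9 = 2 completes the 11 down.
C3 = 6 − 2 = 4 completes the 6 across.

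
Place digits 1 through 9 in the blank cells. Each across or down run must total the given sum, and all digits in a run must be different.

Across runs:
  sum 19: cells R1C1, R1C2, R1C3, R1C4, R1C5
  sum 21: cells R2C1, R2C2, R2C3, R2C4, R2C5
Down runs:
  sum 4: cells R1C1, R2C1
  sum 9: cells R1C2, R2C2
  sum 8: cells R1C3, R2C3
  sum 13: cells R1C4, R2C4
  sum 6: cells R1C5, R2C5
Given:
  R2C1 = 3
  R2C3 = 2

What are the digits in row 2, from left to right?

3 6 2 9 1

4 in 2 cells must be {1,3}.
R1C1 = 4 − 3 = 1 completes the 4 down.
R1C3 = 8 − 2 = 6 completes the 8 down.
No cell is forced outright now. R2C5 can only be 1 or 4 or 5 (the digits allowed by both its 21 across and its 6 down). If R2C5 = 4: that forces R1C5 = 2, R1C4 = 7, after which R2C4 would have to be in {5,7} for the 21 across but in {6} for the 13 down — contradiction. If R2C5 = 5: then R1C5 would have to be in {2,3,4,5,7} for the 19 across but in {1} for the 6 down — contradiction. So R2C5 = 1.
R1C5 = 6 − 1 = 5 completes the 6 down.
R1C4 = 4: the only remaining digit allowed by both the 19 across and the 13 down.
R2C4 = 13 − 4 = 9 completes the 13 down.
R1C2 = 19 − 16 = 3 completes the 19 across.
R2C2 = 21 − 15 = 6 completes the 21 across.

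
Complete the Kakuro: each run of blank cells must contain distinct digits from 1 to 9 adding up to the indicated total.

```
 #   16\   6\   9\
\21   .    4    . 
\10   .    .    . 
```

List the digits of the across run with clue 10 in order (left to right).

7 2 1

16 in 2 cells must be {7,9}.
Given what's placed, R1C1 must be 9 to fit the 21 across and 16 down.
R1C3 = 21 − 13 = 8 completes the 21 across.
R2C1 = 16 − 9 = 7 completes the 16 down.
R2C2 = 6 − 4 = 2 completes the 6 down.
R2C3 = 10 − 9 = 1 completes the 10 across.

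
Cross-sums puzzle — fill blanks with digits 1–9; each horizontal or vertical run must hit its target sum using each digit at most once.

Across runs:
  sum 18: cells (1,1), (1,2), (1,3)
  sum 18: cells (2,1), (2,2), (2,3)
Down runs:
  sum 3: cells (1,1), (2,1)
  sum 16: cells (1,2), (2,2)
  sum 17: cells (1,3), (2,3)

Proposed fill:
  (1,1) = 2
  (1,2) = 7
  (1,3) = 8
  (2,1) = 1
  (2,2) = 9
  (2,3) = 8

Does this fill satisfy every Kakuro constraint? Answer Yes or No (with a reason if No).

No — the down run (1,3)–(2,3) sums to 16, not 17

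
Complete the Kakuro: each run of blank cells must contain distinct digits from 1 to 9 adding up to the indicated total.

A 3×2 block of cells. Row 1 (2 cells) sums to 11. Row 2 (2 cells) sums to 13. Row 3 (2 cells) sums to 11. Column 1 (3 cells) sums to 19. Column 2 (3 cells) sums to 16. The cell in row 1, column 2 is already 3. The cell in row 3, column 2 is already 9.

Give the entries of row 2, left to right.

9 4

(1,1) = 11 − 3 = 8 completes the 11 across.
(2,2) = 16 − 12 = 4 completes the 16 down.
(3,1) = 11 − 9 = 2 completes the 11 across.
(2,1) = 13 − 4 = 9 completes the 13 across.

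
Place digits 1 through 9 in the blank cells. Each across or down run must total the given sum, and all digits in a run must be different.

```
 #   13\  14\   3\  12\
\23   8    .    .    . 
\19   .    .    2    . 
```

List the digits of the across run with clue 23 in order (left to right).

3 in 2 cells must be {1,2}.
R1C3 = 3 − 2 = 1 completes the 3 down.
R2C1 = 13 − 8 = 5 completes the 13 down.
No cell is forced outright now. R2C2 can only be 8 or 9 (the digits allowed by both its 19 across and its 14 down). If R2C2 = 8: then R1C2 would have to be in {5,9} for the 23 across but in {6} for the 14 down — contradiction. So R2C2 = 9.
R1C2 = 14 − 9 = 5 completes the 14 down.
R1C4 = 23 − 14 = 9 completes the 23 across.
R2C4 = 19 − 16 = 3 completes the 19 across.

8, 5, 1, 9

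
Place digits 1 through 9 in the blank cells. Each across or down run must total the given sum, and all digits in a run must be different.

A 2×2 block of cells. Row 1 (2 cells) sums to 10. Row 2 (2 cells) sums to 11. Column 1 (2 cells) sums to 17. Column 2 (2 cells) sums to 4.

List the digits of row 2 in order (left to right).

8, 3

17 in 2 cells must be {8,9}; 4 in 2 cells must be {1,3}.
The 11 across and the 4 down share only 3, so (2,2) = 3.
(1,2) = 4 − 3 = 1 completes the 4 down.
(2,1) = 11 − 3 = 8 completes the 11 across.
(1,1) = 10 − 1 = 9 completes the 10 across.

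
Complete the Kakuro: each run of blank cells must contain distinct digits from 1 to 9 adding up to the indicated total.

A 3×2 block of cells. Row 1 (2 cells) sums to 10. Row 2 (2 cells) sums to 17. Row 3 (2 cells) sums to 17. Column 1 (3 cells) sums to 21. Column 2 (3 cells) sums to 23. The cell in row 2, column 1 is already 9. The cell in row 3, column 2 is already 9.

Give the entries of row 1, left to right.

17 in 2 cells must be {8,9}; 23 in 3 cells must be {6,8,9}.
(2,2) = 17 − 9 = 8 completes the 17 across.
(3,1) = 17 − 9 = 8 completes the 17 across.
(1,1) = 21 − 17 = 4 completes the 21 down.
(1,2) = 10 − 4 = 6 completes the 10 across.

4, 6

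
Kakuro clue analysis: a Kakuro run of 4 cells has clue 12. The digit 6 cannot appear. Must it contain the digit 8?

The only way to make 12 from 4 distinct digits under that restriction is {1,2,4,5}, which does not contain 8.

No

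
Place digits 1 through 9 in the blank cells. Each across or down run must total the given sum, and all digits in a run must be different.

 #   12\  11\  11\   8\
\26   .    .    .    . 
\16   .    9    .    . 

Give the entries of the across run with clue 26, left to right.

R1C2 = 11 − 9 = 2 completes the 11 down.
R1C4 = 7: the only remaining digit allowed by both the 26 across and the 8 down.
Given what's placed, R2C1 must be 4 to fit the 16 across and 12 down.
R2C3 = 2: the only remaining digit allowed by both the 16 across and the 11 down.
R2C4 = 16 − 15 = 1 completes the 16 across.
R1C1 = 12 − 4 = 8 completes the 12 down.
R1C3 = 26 − 17 = 9 completes the 26 across.

8 2 9 7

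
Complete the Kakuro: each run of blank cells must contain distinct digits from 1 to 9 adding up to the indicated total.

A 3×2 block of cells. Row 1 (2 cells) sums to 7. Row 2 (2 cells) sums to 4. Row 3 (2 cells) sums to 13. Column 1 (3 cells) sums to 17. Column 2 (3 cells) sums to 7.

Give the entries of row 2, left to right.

3, 1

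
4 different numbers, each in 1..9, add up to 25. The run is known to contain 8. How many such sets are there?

4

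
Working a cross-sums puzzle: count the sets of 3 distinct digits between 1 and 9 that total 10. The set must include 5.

2

3 distinct digits from 1–9 sum between 6 and 24.
Keeping only sets containing 5.
Enumerating: {1,4,5}, {2,3,5}.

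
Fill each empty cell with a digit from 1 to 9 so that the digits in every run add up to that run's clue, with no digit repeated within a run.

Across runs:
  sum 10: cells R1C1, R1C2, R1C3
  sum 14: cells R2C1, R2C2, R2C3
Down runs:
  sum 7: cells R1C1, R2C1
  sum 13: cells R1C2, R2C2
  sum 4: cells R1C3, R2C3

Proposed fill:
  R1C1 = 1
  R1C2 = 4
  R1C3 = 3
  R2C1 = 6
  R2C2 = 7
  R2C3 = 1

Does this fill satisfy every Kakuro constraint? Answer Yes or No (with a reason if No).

No — the down run R1C2–R2C2 sums to 11, not 13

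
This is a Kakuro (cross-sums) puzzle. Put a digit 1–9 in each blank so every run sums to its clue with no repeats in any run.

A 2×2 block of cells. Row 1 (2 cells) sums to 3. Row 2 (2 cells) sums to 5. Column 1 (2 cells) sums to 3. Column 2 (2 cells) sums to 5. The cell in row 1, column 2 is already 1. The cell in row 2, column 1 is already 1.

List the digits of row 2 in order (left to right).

3 in 2 cells must be {1,2}.
(1,1) = 3 − 1 = 2 completes the 3 across.
(2,2) = 5 − 1 = 4 completes the 5 across.

1, 4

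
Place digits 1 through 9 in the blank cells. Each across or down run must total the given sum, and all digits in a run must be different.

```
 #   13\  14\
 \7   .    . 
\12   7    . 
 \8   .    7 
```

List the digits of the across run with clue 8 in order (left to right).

1, 7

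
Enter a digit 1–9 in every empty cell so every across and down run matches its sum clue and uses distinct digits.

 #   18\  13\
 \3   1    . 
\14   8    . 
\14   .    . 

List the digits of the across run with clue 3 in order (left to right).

3 in 2 cells must be {1,2}.
R1C2 = 3 − 1 = 2 completes the 3 across.
R2C2 = 14 − 8 = 6 completes the 14 across.
R3C1 = 18 − 9 = 9 completes the 18 down.
R3C2 = 14 − 9 = 5 completes the 14 across.

1, 2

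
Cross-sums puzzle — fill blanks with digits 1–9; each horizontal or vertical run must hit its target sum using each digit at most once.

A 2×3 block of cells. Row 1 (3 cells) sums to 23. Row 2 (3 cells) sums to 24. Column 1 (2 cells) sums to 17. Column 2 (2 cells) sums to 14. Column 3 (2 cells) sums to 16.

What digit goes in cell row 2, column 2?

23 in 3 cells must be {6,8,9}; 24 in 3 cells must be {7,8,9}; 17 in 2 cells must be {8,9}.
The 23 across and the 16 down share only 9, so (1,3) = 9.
(2,3) = 16 − 9 = 7 completes the 16 down.
Given what's placed, (1,1) must be 8 to fit the 23 across and 17 down.
(1,2) = 23 − 17 = 6 completes the 23 across.
(2,1) = 17 − 8 = 9 completes the 17 down.
(2,2) = 24 − 16 = 8 completes the 24 across.

8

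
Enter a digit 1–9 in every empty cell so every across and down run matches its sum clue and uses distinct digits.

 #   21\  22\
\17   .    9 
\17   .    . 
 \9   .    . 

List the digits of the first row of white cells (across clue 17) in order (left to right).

17 in 2 cells must be {8,9}.
R1C1 = 17 − 9 = 8 completes the 17 across.
Given what's placed, R2C1 must be 9 to fit the 17 across and 21 down.
R2C2 = 17 − 9 = 8 completes the 17 across.
R3C1 = 21 − 17 = 4 completes the 21 down.
R3C2 = 9 − 4 = 5 completes the 9 across.

8, 9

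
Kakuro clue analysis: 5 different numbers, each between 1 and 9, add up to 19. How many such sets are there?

5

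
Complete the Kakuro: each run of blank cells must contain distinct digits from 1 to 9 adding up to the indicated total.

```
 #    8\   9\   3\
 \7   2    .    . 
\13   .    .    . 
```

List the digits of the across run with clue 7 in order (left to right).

2, 4, 1

7 in 3 cells must be {1,2,4}; 3 in 2 cells must be {1,2}.
Given what's placed, R1C3 must be 1 to fit the 7 across and 3 down.
R2C1 = 8 − 2 = 6 completes the 8 down.
R2C3 = 3 − 1 = 2 completes the 3 down.
R1C2 = 7 − 3 = 4 completes the 7 across.
R2C2 = 13 − 8 = 5 completes the 13 across.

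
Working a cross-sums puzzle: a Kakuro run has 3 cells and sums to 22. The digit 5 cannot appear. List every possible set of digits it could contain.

{6,7,9}

3 distinct digits from 1–9 sum between 6 and 24.
Dropping sets that contain 5.
Only one set works: {6,7,9}.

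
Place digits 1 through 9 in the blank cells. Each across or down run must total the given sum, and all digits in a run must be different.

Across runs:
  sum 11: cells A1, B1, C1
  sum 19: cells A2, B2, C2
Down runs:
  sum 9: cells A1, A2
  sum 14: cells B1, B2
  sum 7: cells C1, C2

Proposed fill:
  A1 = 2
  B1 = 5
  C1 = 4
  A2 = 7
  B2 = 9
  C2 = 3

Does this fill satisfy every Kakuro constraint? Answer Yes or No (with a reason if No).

Across: 2+5+4=11; 7+9+3=19. Down: 2+7=9; 5+9=14; 4+3=7. No digit repeats within any run.

Yes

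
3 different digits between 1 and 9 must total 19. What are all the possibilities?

{2,8,9}; {3,7,9}; {4,6,9}; {4,7,8}; {5,6,8}

3 distinct digits from 1–9 sum between 6 and 24.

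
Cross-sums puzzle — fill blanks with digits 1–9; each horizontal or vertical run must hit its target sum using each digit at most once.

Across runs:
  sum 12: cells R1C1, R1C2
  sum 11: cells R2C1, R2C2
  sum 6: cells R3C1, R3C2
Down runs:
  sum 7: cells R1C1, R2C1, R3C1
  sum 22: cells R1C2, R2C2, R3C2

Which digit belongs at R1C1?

7 in 3 cells must be {1,2,4}.
The 12 across and the 7 down share only 4, so R1C1 = 4.
R1C2 = 12 − 4 = 8 completes the 12 across.
Given what's placed, R2C1 must be 2 to fit the 11 across and 7 down.
R2C2 = 11 − 2 = 9 completes the 11 across.
R3C1 = 7 − 6 = 1 completes the 7 down.
R3C2 = 6 − 1 = 5 completes the 6 across.

4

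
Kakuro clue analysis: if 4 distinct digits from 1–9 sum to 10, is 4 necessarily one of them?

The only way to make 10 from 4 distinct digits is {1,2,3,4}, which contains 4.

Yes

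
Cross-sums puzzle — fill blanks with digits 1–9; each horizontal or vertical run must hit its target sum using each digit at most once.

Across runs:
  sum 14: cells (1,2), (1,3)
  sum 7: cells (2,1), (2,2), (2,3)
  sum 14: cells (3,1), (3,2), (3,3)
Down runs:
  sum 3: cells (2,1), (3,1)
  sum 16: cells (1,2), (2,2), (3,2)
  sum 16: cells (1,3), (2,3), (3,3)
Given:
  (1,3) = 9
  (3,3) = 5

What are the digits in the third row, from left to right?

7 in 3 cells must be {1,2,4}; 3 in 2 cells must be {1,2}.
(1,2) = 14 − 9 = 5 completes the 14 across.
(2,3) = 16 − 14 = 2 completes the 16 down.
Given what's placed, (2,1) must be 1 to fit the 7 across and 3 down.
(2,2) = 7 − 3 = 4 completes the 7 across.
(3,1) = 3 − 1 = 2 completes the 3 down.
(3,2) = 14 − 7 = 7 completes the 14 across.

2 7 5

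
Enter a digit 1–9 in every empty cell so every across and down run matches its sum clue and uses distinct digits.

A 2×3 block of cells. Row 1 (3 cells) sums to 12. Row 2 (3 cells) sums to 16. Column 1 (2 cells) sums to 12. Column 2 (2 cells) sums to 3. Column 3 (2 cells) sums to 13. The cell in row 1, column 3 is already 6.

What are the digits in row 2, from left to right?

8 1 7

3 in 2 cells must be {1,2}.
(2,3) = 13 − 6 = 7 completes the 13 down.
Given what's placed, (2,2) must be 1 to fit the 16 across and 3 down.
(1,2) = 3 − 1 = 2 completes the 3 down.
(2,1) = 16 − 8 = 8 completes the 16 across.
(1,1) = 12 − 8 = 4 completes the 12 across.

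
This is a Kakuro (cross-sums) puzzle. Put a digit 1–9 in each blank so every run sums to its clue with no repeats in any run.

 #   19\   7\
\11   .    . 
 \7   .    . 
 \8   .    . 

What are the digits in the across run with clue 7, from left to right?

7 in 3 cells must be {1,2,4}.
Nothing is forced directly, so branch on R1C2, whose candidates are 2 or 4. If R1C2 = 4: that forces R1C1 = 7, R3C1 = 3, after which R3C2 would have to be in {5} for the 8 across but in {1,2} for the 7 down — contradiction. So R1C2 = 2.
R1C1 = 11 − 2 = 9 completes the 11 across.
Given what's placed, R3C2 must be 1 to fit the 8 across and 7 down.
R2C2 = 7 − 3 = 4 completes the 7 down.
R3C1 = 8 − 1 = 7 completes the 8 across.
R2C1 = 7 − 4 = 3 completes the 7 across.

3, 4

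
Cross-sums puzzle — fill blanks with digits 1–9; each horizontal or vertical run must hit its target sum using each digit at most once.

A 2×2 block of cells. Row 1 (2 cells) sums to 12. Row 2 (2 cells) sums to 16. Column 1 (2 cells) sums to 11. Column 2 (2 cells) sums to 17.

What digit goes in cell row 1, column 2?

16 in 2 cells must be {7,9}; 17 in 2 cells must be {8,9}.
The 16 across and the 17 down share only 9, so (2,2) = 9.
(1,2) = 17 − 9 = 8 completes the 17 down.
(2,1) = 16 − 9 = 7 completes the 16 across.
(1,1) = 12 − 8 = 4 completes the 12 across.

8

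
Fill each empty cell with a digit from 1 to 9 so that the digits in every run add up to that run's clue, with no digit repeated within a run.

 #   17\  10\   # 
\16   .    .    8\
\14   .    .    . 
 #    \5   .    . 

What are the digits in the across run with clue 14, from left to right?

16 in 2 cells must be {7,9}; 17 in 2 cells must be {8,9}.
The 16 across and the 17 down share only 9, so R1C1 = 9.
R1C2 = 16 − 9 = 7 completes the 16 across.
R2C1 = 17 − 9 = 8 completes the 17 down.
No cell is forced outright now. R2C2 can only be 1 or 2 (the digits allowed by both its 14 across and its 10 down). If R2C2 = 2: then R2C3 would have to be in {4} for the 14 across but in {1,2,3,5,6,7} for the 8 down — contradiction. So R2C2 = 1.
R2C3 = 14 − 9 = 5 completes the 14 across.
R3C2 = 10 − 8 = 2 completes the 10 down.
R3C3 = 5 − 2 = 3 completes the 5 across.

8 1 5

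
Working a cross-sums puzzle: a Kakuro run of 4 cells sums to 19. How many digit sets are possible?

11

4 distinct digits from 1–9 sum between 10 and 30.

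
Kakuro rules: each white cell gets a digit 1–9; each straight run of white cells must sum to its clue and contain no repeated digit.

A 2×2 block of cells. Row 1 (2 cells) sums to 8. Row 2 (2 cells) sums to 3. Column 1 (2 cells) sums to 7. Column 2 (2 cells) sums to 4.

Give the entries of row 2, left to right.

3 in 2 cells must be {1,2}; 4 in 2 cells must be {1,3}.
The 3 across and the 4 down share only 1, so (2,2) = 1.
(1,2) = 4 − 1 = 3 completes the 4 down.
(2,1) = 3 − 1 = 2 completes the 3 across.
(1,1) = 8 − 3 = 5 completes the 8 across.

2 1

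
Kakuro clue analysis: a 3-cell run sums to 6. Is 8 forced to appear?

The only way to make 6 from 3 distinct digits is {1,2,3}, which does not contain 8.

No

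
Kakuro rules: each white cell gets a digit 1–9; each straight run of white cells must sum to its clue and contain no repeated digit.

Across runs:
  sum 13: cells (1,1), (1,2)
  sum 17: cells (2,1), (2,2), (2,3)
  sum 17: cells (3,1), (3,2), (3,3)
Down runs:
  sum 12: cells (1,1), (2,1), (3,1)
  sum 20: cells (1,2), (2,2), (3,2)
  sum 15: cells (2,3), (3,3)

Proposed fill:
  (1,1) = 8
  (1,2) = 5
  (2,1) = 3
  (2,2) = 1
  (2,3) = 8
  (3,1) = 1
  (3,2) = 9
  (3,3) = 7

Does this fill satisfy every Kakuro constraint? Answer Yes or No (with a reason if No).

No — the across run (2,1)–(2,3) sums to 12, not 17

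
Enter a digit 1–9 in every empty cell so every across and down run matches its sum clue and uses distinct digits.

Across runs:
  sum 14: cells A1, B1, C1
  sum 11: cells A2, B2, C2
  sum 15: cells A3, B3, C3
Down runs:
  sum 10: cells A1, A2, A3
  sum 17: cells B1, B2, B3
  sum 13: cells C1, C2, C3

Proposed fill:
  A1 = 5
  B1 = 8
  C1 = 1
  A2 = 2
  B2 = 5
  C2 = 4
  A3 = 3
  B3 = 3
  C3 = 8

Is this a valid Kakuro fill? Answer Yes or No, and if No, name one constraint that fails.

No — the across run A3–C3 sums to 14, not 15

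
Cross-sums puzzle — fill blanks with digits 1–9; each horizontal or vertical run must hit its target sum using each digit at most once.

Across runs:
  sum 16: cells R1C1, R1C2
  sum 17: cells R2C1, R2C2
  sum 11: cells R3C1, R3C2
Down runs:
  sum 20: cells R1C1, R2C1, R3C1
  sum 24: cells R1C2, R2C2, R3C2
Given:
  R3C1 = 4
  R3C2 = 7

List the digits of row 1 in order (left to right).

7 9

16 in 2 cells must be {7,9}; 17 in 2 cells must be {8,9}; 24 in 3 cells must be {7,8,9}.
Given what's placed, R1C2 must be 9 to fit the 16 across and 24 down.
Given what's placed, R2C1 must be 9 to fit the 17 across and 20 down.
R2C2 = 17 − 9 = 8 completes the 17 across.
R1C1 = 16 − 9 = 7 completes the 16 across.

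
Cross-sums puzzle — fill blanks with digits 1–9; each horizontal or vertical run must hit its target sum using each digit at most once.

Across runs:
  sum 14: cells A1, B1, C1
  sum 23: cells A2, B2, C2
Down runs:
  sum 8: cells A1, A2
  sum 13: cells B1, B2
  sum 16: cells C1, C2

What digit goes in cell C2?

23 in 3 cells must be {6,8,9}; 16 in 2 cells must be {7,9}.
The 23 across and the 8 down share only 6, so A2 = 6.
Given what's placed, C2 must be 9 to fit the 23 across and 16 down.
A1 = 8 − 6 = 2 completes the 8 down.
C1 = 16 − 9 = 7 completes the 16 down.
B2 = 23 − 15 = 8 completes the 23 across.
B1 = 14 − 9 = 5 completes the 14 across.

9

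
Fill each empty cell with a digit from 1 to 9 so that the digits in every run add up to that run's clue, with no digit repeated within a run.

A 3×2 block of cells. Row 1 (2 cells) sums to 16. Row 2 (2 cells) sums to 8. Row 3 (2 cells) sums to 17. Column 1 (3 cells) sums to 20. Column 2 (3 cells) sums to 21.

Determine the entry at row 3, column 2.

16 in 2 cells must be {7,9}; 17 in 2 cells must be {8,9}.
Nothing is forced directly, so branch on (1,1), whose candidates are 7 or 9. If (1,1) = 7: that forces (1,2) = 9, (2,1) = 5, after which (2,2) would have to be in {3} for the 8 across but in {4,5,7,8} for the 21 down — contradiction. So (1,1) = 9.
(1,2) = 16 − 9 = 7 completes the 16 across.
Given what's placed, (3,1) must be 8 to fit the 17 across and 20 down.
(3,2) = 17 − 8 = 9 completes the 17 across.
(2,1) = 20 − 17 = 3 completes the 20 down.
(2,2) = 8 − 3 = 5 completes the 8 across.

9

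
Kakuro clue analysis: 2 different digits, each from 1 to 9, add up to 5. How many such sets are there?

2 distinct digits from 1–9 sum between 3 and 17.
Enumerating: {1,4}, {2,3}.

2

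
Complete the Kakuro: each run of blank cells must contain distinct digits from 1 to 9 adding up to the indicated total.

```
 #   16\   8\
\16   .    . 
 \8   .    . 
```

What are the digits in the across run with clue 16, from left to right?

9, 7

16 in 2 cells must be {7,9}.
The 16 across and the 8 down share only 7, so R1C2 = 7.
The 8 across and the 16 down share only 7, so R2C1 = 7.
R2C2 = 8 − 7 = 1 completes the 8 across.
R1C1 = 16 − 7 = 9 completes the 16 across.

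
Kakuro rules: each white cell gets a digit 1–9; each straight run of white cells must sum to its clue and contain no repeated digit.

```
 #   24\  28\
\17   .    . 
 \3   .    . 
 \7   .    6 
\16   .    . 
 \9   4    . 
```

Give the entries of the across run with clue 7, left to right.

1 6

17 in 2 cells must be {8,9}; 3 in 2 cells must be {1,2}; 16 in 2 cells must be {7,9}.
R3C1 = 7 − 6 = 1 completes the 7 across.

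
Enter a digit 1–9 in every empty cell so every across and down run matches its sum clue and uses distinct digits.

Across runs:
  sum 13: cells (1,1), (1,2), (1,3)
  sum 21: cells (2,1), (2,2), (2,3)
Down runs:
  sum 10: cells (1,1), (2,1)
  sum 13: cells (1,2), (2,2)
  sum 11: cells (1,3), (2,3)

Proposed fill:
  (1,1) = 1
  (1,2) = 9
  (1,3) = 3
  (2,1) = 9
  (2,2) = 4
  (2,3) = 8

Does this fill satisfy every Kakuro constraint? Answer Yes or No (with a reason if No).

Yes

Across: 1+9+3=13; 9+4+8=21. Down: 1+9=10; 9+4=13; 3+8=11. No digit repeats within any run.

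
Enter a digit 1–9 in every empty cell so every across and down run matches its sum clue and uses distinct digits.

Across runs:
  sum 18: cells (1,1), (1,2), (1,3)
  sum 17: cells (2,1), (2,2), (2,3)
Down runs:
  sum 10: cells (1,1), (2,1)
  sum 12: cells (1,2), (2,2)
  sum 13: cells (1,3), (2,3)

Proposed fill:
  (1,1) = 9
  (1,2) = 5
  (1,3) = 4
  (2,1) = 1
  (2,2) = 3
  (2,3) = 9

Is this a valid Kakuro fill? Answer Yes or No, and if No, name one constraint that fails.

No — the down run (1,2)–(2,2) sums to 8, not 12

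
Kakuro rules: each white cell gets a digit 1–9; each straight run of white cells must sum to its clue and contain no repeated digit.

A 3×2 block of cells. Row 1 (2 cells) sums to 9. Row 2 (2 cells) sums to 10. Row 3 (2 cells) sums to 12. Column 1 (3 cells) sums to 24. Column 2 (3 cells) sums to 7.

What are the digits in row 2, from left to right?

24 in 3 cells must be {7,8,9}; 7 in 3 cells must be {1,2,4}.
The 12 across and the 7 down share only 4, so (3,2) = 4.
(3,1) = 12 − 4 = 8 completes the 12 across.
Given what's placed, (1,1) must be 7 to fit the 9 across and 24 down.
(1,2) = 9 − 7 = 2 completes the 9 across.
(2,1) = 24 − 15 = 9 completes the 24 down.
(2,2) = 10 − 9 = 1 completes the 10 across.

9 1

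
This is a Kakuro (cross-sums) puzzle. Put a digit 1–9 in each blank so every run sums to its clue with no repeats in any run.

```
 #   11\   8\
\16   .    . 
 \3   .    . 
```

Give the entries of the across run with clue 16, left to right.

9 7

16 in 2 cells must be {7,9}; 3 in 2 cells must be {1,2}.
The 16 across and the 8 down share only 7, so R1C2 = 7.
The 3 across and the 11 down share only 2, so R2C1 = 2.
R2C2 = 3 − 2 = 1 completes the 3 across.
R1C1 = 16 − 7 = 9 completes the 16 across.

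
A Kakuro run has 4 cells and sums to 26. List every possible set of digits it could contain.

4 distinct digits from 1–9 sum between 10 and 30.

{2,7,8,9}; {3,6,8,9}; {4,5,8,9}; {4,6,7,9}; {5,6,7,8}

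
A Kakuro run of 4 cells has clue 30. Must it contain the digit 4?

No

The only way to make 30 from 4 distinct digits is {6,7,8,9}, which does not contain 4.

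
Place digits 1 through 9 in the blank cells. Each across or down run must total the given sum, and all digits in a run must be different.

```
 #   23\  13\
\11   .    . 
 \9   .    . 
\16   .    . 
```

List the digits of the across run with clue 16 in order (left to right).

9 7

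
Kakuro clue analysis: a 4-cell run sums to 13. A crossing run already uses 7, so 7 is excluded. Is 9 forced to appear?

No

Counterexample: {1,2,4,6} sums to 13 under that restriction without using 9.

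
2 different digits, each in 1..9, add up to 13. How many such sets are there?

2 distinct digits from 1–9 sum between 3 and 17.
Enumerating: {4,9}, {5,8}, {6,7}.

3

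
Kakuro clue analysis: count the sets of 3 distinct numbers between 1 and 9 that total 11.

5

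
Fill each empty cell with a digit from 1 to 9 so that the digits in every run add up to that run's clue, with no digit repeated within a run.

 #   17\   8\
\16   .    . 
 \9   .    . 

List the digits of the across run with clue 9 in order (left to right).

8 1

16 in 2 cells must be {7,9}; 17 in 2 cells must be {8,9}.
The 16 across and the 17 down share only 9, so R1C1 = 9.
R1C2 = 16 − 9 = 7 completes the 16 across.
R2C1 = 17 − 9 = 8 completes the 17 down.
R2C2 = 9 − 8 = 1 completes the 9 across.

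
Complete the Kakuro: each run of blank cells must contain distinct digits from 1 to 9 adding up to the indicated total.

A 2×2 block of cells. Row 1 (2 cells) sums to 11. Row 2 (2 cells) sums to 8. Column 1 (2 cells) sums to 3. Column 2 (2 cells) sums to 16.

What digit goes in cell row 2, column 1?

3 in 2 cells must be {1,2}; 16 in 2 cells must be {7,9}.
The 11 across and the 3 down share only 2, so (1,1) = 2.
(1,2) = 11 − 2 = 9 completes the 11 across.
(2,1) = 3 − 2 = 1 completes the 3 down.
(2,2) = 8 − 1 = 7 completes the 8 across.

1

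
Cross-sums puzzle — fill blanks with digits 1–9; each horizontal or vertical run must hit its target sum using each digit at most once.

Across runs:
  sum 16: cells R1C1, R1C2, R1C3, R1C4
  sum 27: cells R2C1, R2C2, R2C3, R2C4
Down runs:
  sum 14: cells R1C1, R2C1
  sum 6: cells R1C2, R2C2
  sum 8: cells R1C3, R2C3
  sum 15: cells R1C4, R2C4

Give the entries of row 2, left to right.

Nothing is forced directly, so branch on R2C2, whose candidates are 4 or 5. If R2C2 = 4: that forces R1C2 = 2, R2C3 = 6, after which R1C3 would have to be in {1,3,4,5,6,7,8,9} for the 16 across but in {2} for the 8 down — contradiction. So R2C2 = 5.
R1C2 = 6 − 5 = 1 completes the 6 down.
Nothing is forced directly, so branch on R2C3, whose candidates are 6 or 7. If R2C3 = 7: then R1C3 would have to be in {2,3,4,5,6,7,8,9} for the 16 across but in {1} for the 8 down — contradiction. So R2C3 = 6.
R1C3 = 8 − 6 = 2 completes the 8 down.
R2C1 = 9: the only remaining digit allowed by both the 27 across and the 14 down.
R2C4 = 27 − 20 = 7 completes the 27 across.
R1C1 = 14 − 9 = 5 completes the 14 down.
R1C4 = 16 − 8 = 8 completes the 16 across.

9 5 6 7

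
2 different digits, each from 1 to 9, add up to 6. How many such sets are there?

2 distinct digits from 1–9 sum between 3 and 17.
Enumerating: {1,5}, {2,4}.

2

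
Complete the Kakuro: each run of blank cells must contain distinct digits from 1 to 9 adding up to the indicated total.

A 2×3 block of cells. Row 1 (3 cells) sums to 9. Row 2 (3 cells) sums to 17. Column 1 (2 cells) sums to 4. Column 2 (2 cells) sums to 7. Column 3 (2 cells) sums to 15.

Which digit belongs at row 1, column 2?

2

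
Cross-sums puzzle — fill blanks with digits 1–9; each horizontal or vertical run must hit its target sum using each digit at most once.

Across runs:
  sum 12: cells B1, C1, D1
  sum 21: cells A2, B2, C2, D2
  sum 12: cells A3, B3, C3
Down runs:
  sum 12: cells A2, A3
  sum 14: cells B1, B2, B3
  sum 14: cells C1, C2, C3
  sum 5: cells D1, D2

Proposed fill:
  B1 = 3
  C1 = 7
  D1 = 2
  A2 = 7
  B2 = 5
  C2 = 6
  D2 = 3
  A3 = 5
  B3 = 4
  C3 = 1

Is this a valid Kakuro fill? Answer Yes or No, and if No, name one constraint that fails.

No — the across run A3–C3 sums to 10, not 12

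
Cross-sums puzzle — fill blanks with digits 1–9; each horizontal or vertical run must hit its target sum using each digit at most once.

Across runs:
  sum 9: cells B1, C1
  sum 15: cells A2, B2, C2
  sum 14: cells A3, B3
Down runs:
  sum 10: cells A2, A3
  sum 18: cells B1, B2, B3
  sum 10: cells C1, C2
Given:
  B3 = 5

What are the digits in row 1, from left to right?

7 2

A3 = 14 − 5 = 9 completes the 14 across.
A2 = 10 − 9 = 1 completes the 10 down.
No cell is forced outright now. B2 can only be 6 or 9 (the digits allowed by both its 15 across and its 18 down). If B2 = 9: that forces B1 = 4, after which C1 would have to be in {5} for the 9 across but in {1,2,3,4,6,7,8,9} for the 10 down — contradiction. So B2 = 6.
B1 = 18 − 11 = 7 completes the 18 down.
C1 = 9 − 7 = 2 completes the 9 across.
C2 = 15 − 7 = 8 completes the 15 across.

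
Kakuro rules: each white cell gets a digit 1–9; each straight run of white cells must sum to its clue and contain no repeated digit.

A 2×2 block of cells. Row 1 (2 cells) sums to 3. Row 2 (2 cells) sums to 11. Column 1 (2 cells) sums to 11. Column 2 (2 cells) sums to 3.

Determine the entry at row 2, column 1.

9

3 in 2 cells must be {1,2}.
The 3 across and the 11 down share only 2, so (1,1) = 2.
(1,2) = 3 − 2 = 1 completes the 3 across.
(2,1) = 11 − 2 = 9 completes the 11 down.
(2,2) = 11 − 9 = 2 completes the 11 across.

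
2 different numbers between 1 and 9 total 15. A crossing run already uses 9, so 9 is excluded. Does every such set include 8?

The only way to make 15 from 2 distinct digits under that restriction is {7,8}, which contains 8.

Yes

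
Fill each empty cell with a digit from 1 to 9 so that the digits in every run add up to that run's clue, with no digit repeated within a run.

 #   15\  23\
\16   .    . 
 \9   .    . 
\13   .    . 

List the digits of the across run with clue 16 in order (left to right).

7 9

16 in 2 cells must be {7,9}; 23 in 3 cells must be {6,8,9}.
The 16 across and the 23 down share only 9, so R1C2 = 9.
R1C1 = 16 − 9 = 7 completes the 16 across.
Nothing is forced directly, so branch on R2C2, whose candidates are 6 or 8. If R2C2 = 8: then R2C1 would have to be in {1} for the 9 across but in {2,3,5,6} for the 15 down — contradiction. So R2C2 = 6.
R2C1 = 9 − 6 = 3 completes the 9 across.
R3C1 = 15 − 10 = 5 completes the 15 down.
R3C2 = 13 − 5 = 8 completes the 13 across.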